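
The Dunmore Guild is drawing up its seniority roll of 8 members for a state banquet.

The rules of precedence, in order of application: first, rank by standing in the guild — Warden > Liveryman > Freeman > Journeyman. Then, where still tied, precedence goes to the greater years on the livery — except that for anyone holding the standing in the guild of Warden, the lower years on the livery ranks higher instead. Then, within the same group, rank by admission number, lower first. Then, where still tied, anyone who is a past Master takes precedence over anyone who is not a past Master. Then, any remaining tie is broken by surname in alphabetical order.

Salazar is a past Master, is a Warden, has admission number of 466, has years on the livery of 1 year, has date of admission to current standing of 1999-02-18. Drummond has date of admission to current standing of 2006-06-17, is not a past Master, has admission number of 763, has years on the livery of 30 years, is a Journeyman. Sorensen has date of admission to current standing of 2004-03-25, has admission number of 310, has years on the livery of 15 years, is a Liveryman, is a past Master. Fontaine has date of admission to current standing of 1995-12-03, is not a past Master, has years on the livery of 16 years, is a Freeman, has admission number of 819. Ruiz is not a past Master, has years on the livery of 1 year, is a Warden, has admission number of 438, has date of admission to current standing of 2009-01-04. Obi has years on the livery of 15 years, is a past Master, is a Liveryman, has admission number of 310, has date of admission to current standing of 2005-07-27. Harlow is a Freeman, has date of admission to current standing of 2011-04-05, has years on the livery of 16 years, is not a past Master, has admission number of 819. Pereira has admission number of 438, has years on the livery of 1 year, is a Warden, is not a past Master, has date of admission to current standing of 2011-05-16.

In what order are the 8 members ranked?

By standing in the guild: Pereira, Ruiz and Salazar (Warden); then Obi and Sorensen (Liveryman); then Fontaine and Harlow (Freeman); then Drummond (Journeyman).
Pereira, Ruiz and Salazar all have years on the livery 1 year, so the next rule applies.
Among Pereira, Ruiz and Salazar, by admission number (lower first): Pereira and Ruiz (438) before Salazar (466).
Pereira and Ruiz are each not a past Master, so the next rule applies.
Among Pereira and Ruiz, alphabetically by surname: Pereira before Ruiz.
Obi and Sorensen both have years on the livery 15 years, so the next rule applies.
Obi and Sorensen both have admission number 310, so the next rule applies.
Obi and Sorensen are each a past Master, so the next rule applies.
Among Obi and Sorensen, alphabetically by surname: Obi before Sorensen.
Fontaine and Harlow both have years on the livery 16 years, so the next rule applies.
Fontaine and Harlow both have admission number 819, so the next rule applies.
Fontaine and Harlow are each not a past Master, so the next rule applies.
Among Fontaine and Harlow, alphabetically by surname: Fontaine before Harlow.
Full order: Pereira, Ruiz, Salazar, Obi, Sorensen, Fontaine, Harlow, Drummond.

Pereira, Ruiz, Salazar, Obi, Sorensen, Fontaine, Harlow, Drummond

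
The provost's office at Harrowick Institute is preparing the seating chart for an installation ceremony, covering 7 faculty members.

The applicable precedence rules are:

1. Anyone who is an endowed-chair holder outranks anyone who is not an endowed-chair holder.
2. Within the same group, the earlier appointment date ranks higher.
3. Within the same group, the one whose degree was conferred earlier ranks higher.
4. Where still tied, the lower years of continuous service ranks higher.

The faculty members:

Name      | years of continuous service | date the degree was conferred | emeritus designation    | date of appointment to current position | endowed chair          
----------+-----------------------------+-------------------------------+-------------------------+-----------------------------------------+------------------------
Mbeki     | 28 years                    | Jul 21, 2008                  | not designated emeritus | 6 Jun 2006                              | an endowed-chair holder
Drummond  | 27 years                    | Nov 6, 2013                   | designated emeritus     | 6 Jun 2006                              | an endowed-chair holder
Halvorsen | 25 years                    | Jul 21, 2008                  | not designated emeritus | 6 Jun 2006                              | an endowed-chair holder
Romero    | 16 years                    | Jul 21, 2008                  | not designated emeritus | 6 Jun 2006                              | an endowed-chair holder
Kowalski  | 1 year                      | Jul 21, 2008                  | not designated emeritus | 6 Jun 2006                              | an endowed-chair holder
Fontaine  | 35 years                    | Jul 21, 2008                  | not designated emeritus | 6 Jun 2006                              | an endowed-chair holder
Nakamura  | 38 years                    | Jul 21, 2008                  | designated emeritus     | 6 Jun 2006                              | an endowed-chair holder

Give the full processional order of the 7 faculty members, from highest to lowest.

Kowalski, Romero, Halvorsen, Mbeki, Fontaine, Nakamura, Drummond

By the first rule: Kowalski, Romero, Halvorsen, Mbeki, Fontaine, Nakamura and Drummond (each an endowed-chair holder).
Kowalski, Romero, Halvorsen, Mbeki, Fontaine, Nakamura and Drummond all have date of appointment to current position 6 Jun 2006, so the next rule applies.
Among Kowalski, Romero, Halvorsen, Mbeki, Fontaine, Nakamura and Drummond, by date the degree was conferred (earlier first): Kowalski, Romero, Halvorsen, Mbeki, Fontaine and Nakamura (Jul 21, 2008) before Drummond (Nov 6, 2013).
Among Kowalski, Romero, Halvorsen, Mbeki, Fontaine and Nakamura, by years of continuous service (lower first): Kowalski (1 year) before Romero (16 years) before Halvorsen (25 years) before Mbeki (28 years) before Fontaine (35 years) before Nakamura (38 years).
Full order: Kowalski, Romero, Halvorsen, Mbeki, Fontaine, Nakamura, Drummond.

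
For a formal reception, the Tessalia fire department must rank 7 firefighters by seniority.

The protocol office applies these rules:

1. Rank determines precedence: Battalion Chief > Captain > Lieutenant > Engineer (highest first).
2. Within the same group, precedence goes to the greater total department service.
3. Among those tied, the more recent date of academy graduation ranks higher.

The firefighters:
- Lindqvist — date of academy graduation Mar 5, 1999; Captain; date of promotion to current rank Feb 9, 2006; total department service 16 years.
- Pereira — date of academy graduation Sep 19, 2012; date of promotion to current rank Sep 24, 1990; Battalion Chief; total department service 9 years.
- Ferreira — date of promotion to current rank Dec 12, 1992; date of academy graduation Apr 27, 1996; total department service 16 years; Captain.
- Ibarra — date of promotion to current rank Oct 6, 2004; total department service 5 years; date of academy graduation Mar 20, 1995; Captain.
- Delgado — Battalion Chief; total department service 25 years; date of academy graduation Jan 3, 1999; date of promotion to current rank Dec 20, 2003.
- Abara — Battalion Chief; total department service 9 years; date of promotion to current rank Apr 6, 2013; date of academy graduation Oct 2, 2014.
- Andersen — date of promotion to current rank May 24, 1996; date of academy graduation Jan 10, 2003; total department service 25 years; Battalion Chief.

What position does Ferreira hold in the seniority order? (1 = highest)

6

By rank: Andersen, Delgado, Abara and Pereira (Battalion Chief); then Lindqvist, Ferreira and Ibarra (Captain).
Among Andersen, Delgado, Abara and Pereira, by total department service (higher first): Andersen and Delgado (25 years) before Abara and Pereira (9 years).
Among Andersen and Delgado, by date of academy graduation (later first): Andersen (Jan 10, 2003) before Delgado (Jan 3, 1999).
Among Abara and Pereira, by date of academy graduation (later first): Abara (Oct 2, 2014) before Pereira (Sep 19, 2012).
Among Lindqvist, Ferreira and Ibarra, by total department service (higher first): Lindqvist and Ferreira (16 years) before Ibarra (5 years).
Among Lindqvist and Ferreira, by date of academy graduation (later first): Lindqvist (Mar 5, 1999) before Ferreira (Apr 27, 1996).
Order: Andersen, Delgado, Abara, Pereira, Lindqvist, Ferreira, Ibarra. So position 6.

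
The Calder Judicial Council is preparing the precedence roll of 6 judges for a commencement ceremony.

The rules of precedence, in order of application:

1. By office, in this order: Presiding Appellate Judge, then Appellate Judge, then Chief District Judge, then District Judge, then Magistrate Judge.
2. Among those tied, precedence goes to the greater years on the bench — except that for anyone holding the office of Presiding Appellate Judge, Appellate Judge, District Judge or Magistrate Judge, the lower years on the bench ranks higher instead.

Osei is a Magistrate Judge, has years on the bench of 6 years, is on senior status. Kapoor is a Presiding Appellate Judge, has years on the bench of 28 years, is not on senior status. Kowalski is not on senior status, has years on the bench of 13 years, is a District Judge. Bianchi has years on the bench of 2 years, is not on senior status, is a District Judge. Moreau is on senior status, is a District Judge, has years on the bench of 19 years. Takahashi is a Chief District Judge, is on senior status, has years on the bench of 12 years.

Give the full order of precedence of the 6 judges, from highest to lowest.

Kapoor, Takahashi, Bianchi, Kowalski, Moreau, Osei

By office: Kapoor (Presiding Appellate Judge); then Takahashi (Chief District Judge); then Bianchi, Kowalski and Moreau (District Judge); then Osei (Magistrate Judge).
Among Bianchi, Kowalski and Moreau, by years on the bench (lower first) (reversed rule for this group): Bianchi (2 years) before Kowalski (13 years) before Moreau (19 years).
Full order: Kapoor, Takahashi, Bianchi, Kowalski, Moreau, Osei.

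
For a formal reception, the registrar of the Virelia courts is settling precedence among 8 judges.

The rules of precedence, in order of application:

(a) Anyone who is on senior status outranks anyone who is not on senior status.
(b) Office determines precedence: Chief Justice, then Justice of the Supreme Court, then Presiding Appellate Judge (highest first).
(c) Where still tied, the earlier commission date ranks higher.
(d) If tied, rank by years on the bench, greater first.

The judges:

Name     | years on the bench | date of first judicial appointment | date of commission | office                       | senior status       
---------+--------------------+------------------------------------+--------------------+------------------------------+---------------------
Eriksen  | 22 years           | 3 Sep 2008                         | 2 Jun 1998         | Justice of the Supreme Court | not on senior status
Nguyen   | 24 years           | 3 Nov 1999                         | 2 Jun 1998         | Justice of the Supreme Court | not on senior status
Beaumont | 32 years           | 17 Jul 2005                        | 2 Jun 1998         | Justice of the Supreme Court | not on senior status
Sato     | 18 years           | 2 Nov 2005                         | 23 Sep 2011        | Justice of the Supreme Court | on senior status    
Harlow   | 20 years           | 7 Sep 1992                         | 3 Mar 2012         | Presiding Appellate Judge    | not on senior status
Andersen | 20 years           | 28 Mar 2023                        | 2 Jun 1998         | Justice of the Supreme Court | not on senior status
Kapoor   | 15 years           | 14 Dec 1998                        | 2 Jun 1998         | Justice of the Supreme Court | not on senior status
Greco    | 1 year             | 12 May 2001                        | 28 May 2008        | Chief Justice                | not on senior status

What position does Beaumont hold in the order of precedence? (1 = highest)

3

By the first rule: Sato (on senior status); then Greco, Beaumont, Nguyen, Eriksen, Andersen, Kapoor and Harlow (each not on senior status).
Among Greco, Beaumont, Nguyen, Eriksen, Andersen, Kapoor and Harlow, by office: Greco (Chief Justice) before Beaumont, Nguyen, Eriksen, Andersen and Kapoor (Justice of the Supreme Court) before Harlow (Presiding Appellate Judge).
Beaumont, Nguyen, Eriksen, Andersen and Kapoor all have date of commission 2 Jun 1998, so the next rule applies.
Among Beaumont, Nguyen, Eriksen, Andersen and Kapoor, by years on the bench (higher first): Beaumont (32 years) before Nguyen (24 years) before Eriksen (22 years) before Andersen (20 years) before Kapoor (15 years).
Order: Sato, Greco, Beaumont, Nguyen, Eriksen, Andersen, Kapoor, Harlow. So position 3.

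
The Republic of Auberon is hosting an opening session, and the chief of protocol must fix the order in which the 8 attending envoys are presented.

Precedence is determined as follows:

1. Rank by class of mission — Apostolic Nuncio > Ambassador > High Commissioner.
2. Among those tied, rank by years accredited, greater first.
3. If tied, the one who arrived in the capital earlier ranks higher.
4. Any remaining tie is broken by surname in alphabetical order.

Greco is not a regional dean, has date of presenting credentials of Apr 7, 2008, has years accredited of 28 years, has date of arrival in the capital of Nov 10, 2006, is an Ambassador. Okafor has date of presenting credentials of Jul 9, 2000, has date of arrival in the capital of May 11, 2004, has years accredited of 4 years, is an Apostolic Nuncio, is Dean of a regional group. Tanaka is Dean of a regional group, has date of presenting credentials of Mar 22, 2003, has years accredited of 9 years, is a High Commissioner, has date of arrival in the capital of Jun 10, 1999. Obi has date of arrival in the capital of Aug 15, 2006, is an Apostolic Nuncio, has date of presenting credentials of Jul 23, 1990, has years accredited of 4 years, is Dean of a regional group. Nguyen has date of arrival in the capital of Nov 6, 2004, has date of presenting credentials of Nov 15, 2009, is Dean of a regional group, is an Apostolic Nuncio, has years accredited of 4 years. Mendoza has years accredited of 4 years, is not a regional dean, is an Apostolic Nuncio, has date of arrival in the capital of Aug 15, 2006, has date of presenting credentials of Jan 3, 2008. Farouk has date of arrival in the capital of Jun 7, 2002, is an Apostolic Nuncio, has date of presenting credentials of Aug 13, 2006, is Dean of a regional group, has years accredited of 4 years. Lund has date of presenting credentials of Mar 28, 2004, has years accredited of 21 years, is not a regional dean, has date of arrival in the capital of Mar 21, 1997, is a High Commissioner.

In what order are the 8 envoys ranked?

Farouk, Okafor, Nguyen, Mendoza, Obi, Greco, Lund, Tanaka

By class of mission: Farouk, Okafor, Nguyen, Mendoza and Obi (Apostolic Nuncio); then Greco (Ambassador); then Lund and Tanaka (High Commissioner).
Farouk, Okafor, Nguyen, Mendoza and Obi all have years accredited 4 years, so the next rule applies.
Among Farouk, Okafor, Nguyen, Mendoza and Obi, by date of arrival in the capital (earlier first): Farouk (Jun 7, 2002) before Okafor (May 11, 2004) before Nguyen (Nov 6, 2004) before Mendoza and Obi (Aug 15, 2006).
Among Mendoza and Obi, alphabetically by surname: Mendoza before Obi.
Among Lund and Tanaka, by years accredited (higher first): Lund (21 years) before Tanaka (9 years).
Full order: Farouk, Okafor, Nguyen, Mendoza, Obi, Greco, Lund, Tanaka.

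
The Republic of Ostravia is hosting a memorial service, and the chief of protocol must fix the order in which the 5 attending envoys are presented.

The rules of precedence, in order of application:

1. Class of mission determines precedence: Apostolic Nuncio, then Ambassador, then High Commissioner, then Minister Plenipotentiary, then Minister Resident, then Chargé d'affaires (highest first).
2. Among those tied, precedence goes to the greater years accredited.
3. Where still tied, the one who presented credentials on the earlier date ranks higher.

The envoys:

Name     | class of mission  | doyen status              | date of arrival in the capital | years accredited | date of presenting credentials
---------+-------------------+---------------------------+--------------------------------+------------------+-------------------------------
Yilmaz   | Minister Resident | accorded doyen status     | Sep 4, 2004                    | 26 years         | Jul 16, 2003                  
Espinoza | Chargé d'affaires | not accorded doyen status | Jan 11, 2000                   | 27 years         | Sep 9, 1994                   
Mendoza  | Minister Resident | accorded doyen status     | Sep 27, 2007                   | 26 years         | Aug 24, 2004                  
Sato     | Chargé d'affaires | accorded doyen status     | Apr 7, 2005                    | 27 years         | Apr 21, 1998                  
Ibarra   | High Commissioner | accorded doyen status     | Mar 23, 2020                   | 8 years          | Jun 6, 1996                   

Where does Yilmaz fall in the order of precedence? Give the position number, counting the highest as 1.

2

By class of mission: Ibarra (High Commissioner); then Yilmaz and Mendoza (Minister Resident); then Espinoza and Sato (Chargé d'affaires).
Yilmaz and Mendoza both have years accredited 26 years, so the next rule applies.
Among Yilmaz and Mendoza, by date of presenting credentials (earlier first): Yilmaz (Jul 16, 2003) before Mendoza (Aug 24, 2004).
Espinoza and Sato both have years accredited 27 years, so the next rule applies.
Among Espinoza and Sato, by date of presenting credentials (earlier first): Espinoza (Sep 9, 1994) before Sato (Apr 21, 1998).
Order: Ibarra, Yilmaz, Mendoza, Espinoza, Sato. So position 2.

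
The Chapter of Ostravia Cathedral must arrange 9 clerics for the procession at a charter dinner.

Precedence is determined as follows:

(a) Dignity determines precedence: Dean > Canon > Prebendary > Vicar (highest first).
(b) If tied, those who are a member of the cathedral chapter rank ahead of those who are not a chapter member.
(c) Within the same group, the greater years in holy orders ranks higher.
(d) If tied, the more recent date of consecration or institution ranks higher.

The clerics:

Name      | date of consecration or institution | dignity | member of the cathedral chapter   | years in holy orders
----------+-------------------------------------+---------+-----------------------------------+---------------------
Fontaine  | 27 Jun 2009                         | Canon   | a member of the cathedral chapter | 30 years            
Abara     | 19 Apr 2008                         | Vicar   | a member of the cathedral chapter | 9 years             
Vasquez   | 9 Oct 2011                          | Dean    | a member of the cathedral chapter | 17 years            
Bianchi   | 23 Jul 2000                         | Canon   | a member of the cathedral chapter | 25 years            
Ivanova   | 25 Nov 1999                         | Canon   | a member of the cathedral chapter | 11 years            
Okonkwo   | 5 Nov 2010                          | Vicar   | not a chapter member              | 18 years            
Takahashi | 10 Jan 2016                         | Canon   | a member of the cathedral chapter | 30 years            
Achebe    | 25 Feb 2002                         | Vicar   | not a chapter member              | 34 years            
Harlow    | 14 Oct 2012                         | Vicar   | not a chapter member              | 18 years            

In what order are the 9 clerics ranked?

By dignity: Vasquez (Dean); then Takahashi, Fontaine, Bianchi and Ivanova (Canon); then Abara, Achebe, Harlow and Okonkwo (Vicar).
Takahashi, Fontaine, Bianchi and Ivanova are each a member of the cathedral chapter, so the next rule applies.
Among Takahashi, Fontaine, Bianchi and Ivanova, by years in holy orders (higher first): Takahashi and Fontaine (30 years) before Bianchi (25 years) before Ivanova (11 years).
Among Takahashi and Fontaine, by date of consecration or institution (later first): Takahashi (10 Jan 2016) before Fontaine (27 Jun 2009).
Among Abara, Achebe, Harlow and Okonkwo, a member of the cathedral chapter before not a chapter member: Abara (a member of the cathedral chapter) before Achebe, Harlow and Okonkwo (not a chapter member).
Among Achebe, Harlow and Okonkwo, by years in holy orders (higher first): Achebe (34 years) before Harlow and Okonkwo (18 years).
Among Harlow and Okonkwo, by date of consecration or institution (later first): Harlow (14 Oct 2012) before Okonkwo (5 Nov 2010).
Full order: Vasquez, Takahashi, Fontaine, Bianchi, Ivanova, Abara, Achebe, Harlow, Okonkwo.

Vasquez, Takahashi, Fontaine, Bianchi, Ivanova, Abara, Achebe, Harlow, Okonkwo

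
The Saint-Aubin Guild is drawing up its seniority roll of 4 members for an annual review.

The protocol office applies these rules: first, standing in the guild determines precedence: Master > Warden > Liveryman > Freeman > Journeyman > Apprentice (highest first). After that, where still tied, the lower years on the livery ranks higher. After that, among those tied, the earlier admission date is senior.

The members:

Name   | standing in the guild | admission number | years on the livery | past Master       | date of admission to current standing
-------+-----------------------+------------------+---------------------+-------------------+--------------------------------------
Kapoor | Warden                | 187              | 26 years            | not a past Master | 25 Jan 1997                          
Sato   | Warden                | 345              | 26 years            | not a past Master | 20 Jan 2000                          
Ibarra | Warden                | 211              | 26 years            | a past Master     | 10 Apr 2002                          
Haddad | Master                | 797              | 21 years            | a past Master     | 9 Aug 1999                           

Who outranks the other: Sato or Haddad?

Haddad

By standing in the guild: Haddad (Master); then Kapoor, Sato and Ibarra (Warden).
Kapoor, Sato and Ibarra all have years on the livery 26 years, so the next rule applies.
Among Kapoor, Sato and Ibarra, by date of admission to current standing (earlier first): Kapoor (25 Jan 1997) before Sato (20 Jan 2000) before Ibarra (10 Apr 2002).
So Haddad takes precedence.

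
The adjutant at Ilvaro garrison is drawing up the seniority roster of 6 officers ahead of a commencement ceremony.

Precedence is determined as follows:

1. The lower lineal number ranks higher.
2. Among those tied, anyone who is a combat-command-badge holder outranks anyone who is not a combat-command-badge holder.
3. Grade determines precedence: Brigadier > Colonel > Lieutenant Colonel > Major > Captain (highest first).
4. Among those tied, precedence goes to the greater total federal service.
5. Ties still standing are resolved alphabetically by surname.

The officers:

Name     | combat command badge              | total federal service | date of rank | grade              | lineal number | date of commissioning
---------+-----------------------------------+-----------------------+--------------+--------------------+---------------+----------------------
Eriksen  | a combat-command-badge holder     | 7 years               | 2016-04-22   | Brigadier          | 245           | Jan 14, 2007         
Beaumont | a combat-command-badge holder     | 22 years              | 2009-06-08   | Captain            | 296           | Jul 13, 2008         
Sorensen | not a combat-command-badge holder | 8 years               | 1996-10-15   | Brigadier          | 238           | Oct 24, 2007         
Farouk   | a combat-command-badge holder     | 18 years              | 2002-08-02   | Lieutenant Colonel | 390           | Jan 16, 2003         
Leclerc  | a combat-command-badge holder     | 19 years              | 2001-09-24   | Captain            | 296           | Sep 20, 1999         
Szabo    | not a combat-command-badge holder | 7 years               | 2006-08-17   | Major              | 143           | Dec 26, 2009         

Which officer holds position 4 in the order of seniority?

By lineal number (lower first): Szabo (143); then Sorensen (238); then Eriksen (245); then Beaumont and Leclerc (both 296); then Farouk (390).
Beaumont and Leclerc are each a combat-command-badge holder, so the next rule applies.
Beaumont and Leclerc are each Captain, so the next rule applies.
Among Beaumont and Leclerc, by total federal service (higher first): Beaumont (22 years) before Leclerc (19 years).
Order: Szabo, Sorensen, Eriksen, Beaumont, Leclerc, Farouk.

Beaumont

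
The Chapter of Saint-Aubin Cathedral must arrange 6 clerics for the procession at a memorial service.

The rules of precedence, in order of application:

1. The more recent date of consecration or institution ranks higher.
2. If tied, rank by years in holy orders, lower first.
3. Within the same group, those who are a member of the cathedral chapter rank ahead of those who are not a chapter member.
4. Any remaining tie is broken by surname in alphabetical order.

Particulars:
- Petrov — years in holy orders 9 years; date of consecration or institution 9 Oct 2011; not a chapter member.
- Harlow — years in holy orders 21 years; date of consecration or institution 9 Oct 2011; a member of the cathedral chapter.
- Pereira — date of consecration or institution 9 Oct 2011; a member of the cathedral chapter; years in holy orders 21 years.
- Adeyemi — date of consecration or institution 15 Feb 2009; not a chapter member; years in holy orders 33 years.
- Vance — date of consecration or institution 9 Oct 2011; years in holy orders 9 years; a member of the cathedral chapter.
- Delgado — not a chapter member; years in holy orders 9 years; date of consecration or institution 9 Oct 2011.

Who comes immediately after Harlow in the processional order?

By date of consecration or institution (later first): Vance, Delgado, Petrov, Harlow and Pereira (each 9 Oct 2011); then Adeyemi (15 Feb 2009).
Among Vance, Delgado, Petrov, Harlow and Pereira, by years in holy orders (lower first): Vance, Delgado and Petrov (9 years) before Harlow and Pereira (21 years).
Among Vance, Delgado and Petrov, a member of the cathedral chapter before not a chapter member: Vance (a member of the cathedral chapter) before Delgado and Petrov (not a chapter member).
Among Delgado and Petrov, alphabetically by surname: Delgado before Petrov.
Harlow and Pereira are each a member of the cathedral chapter, so the next rule applies.
Among Harlow and Pereira, alphabetically by surname: Harlow before Pereira.
Order: Vance, Delgado, Petrov, Harlow, Pereira, Adeyemi.

Pereira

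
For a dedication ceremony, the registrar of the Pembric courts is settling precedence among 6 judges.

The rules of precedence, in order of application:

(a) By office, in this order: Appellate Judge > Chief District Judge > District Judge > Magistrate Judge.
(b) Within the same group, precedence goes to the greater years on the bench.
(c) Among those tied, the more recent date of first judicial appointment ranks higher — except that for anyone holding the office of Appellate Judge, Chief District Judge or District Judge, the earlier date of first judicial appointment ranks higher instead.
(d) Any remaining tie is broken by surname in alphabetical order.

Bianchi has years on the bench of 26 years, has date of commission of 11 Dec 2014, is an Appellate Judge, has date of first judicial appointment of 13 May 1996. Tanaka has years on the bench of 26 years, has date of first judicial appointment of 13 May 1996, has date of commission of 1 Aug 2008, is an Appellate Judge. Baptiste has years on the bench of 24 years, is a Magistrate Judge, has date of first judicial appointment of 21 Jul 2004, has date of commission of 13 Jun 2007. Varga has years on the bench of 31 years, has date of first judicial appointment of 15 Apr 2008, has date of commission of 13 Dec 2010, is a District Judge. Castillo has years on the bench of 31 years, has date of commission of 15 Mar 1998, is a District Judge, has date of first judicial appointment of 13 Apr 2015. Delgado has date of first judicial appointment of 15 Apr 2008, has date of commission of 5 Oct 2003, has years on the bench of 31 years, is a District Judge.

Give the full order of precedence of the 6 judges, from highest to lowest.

Bianchi, Tanaka, Delgado, Varga, Castillo, Baptiste

By office: Bianchi and Tanaka (Appellate Judge); then Delgado, Varga and Castillo (District Judge); then Baptiste (Magistrate Judge).
Bianchi and Tanaka both have years on the bench 26 years, so the next rule applies.
Bianchi and Tanaka both have date of first judicial appointment 13 May 1996, so the next rule applies.
Among Bianchi and Tanaka, alphabetically by surname: Bianchi before Tanaka.
Delgado, Varga and Castillo all have years on the bench 31 years, so the next rule applies.
Among Delgado, Varga and Castillo, by date of first judicial appointment (earlier first) (reversed rule for this group): Delgado and Varga (15 Apr 2008) before Castillo (13 Apr 2015).
Among Delgado and Varga, alphabetically by surname: Delgado before Varga.
Full order: Bianchi, Tanaka, Delgado, Varga, Castillo, Baptiste.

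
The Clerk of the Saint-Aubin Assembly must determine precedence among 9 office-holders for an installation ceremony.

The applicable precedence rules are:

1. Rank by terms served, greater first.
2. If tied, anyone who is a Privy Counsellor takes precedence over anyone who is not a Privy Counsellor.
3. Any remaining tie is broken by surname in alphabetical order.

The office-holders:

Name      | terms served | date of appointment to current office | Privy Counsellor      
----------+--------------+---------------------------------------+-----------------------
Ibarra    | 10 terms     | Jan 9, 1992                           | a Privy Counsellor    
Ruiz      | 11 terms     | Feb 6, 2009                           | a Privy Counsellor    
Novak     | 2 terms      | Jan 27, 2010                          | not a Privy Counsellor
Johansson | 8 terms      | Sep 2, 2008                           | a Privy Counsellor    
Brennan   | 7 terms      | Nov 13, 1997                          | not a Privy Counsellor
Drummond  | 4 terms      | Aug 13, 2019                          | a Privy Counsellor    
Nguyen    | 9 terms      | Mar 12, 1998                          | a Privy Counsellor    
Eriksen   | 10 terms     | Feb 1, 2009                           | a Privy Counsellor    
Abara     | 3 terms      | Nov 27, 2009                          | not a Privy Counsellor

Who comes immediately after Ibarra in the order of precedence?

Nguyen

By terms served (higher first): Ruiz (11 terms); then Eriksen and Ibarra (both 10 terms); then Nguyen (9 terms); then Johansson (8 terms); then Brennan (7 terms); then Drummond (4 terms); then Abara (3 terms); then Novak (2 terms).
Eriksen and Ibarra are each a Privy Counsellor, so the next rule applies.
Among Eriksen and Ibarra, alphabetically by surname: Eriksen before Ibarra.
Order: Ruiz, Eriksen, Ibarra, Nguyen, Johansson, Brennan, Drummond, Abara, Novak.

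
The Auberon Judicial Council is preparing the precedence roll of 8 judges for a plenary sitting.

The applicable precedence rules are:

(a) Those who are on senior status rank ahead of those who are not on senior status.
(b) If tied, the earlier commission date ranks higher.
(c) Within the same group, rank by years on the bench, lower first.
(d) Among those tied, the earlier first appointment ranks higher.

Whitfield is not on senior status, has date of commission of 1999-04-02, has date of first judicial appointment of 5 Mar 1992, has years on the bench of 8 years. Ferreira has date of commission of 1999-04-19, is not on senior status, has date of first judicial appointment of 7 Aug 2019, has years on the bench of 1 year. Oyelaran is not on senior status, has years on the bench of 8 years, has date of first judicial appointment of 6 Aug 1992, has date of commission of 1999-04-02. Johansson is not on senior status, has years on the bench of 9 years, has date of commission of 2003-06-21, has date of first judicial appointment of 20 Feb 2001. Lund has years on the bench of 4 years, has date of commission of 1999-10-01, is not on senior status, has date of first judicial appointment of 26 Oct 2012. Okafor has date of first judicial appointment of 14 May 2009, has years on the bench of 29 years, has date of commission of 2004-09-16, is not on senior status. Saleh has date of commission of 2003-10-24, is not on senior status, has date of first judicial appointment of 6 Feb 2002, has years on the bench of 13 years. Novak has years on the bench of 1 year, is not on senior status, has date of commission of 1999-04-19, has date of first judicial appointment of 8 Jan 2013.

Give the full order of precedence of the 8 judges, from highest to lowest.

By the first rule: Whitfield, Oyelaran, Novak, Ferreira, Lund, Johansson, Saleh and Okafor (each not on senior status).
Among Whitfield, Oyelaran, Novak, Ferreira, Lund, Johansson, Saleh and Okafor, by date of commission (earlier first): Whitfield and Oyelaran (1999-04-02) before Novak and Ferreira (1999-04-19) before Lund (1999-10-01) before Johansson (2003-06-21) before Saleh (2003-10-24) before Okafor (2004-09-16).
Whitfield and Oyelaran both have years on the bench 8 years, so the next rule applies.
Among Whitfield and Oyelaran, by date of first judicial appointment (earlier first): Whitfield (5 Mar 1992) before Oyelaran (6 Aug 1992).
Novak and Ferreira both have years on the bench 1 year, so the next rule applies.
Among Novak and Ferreira, by date of first judicial appointment (earlier first): Novak (8 Jan 2013) before Ferreira (7 Aug 2019).
Full order: Whitfield, Oyelaran, Novak, Ferreira, Lund, Johansson, Saleh, Okafor.

Whitfield, Oyelaran, Novak, Ferreira, Lund, Johansson, Saleh, Okafor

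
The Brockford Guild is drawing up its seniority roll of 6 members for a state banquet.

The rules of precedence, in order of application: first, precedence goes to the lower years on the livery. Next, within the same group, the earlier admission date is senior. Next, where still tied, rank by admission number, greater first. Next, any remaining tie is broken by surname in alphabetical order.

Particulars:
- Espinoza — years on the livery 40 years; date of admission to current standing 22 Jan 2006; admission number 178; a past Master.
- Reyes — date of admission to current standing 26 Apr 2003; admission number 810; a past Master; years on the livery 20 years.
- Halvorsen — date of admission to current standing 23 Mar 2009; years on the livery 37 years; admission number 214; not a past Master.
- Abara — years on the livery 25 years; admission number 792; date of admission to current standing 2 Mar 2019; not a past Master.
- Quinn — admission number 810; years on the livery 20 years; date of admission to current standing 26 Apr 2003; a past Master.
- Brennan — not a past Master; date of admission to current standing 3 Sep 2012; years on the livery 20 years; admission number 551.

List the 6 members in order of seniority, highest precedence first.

Quinn, Reyes, Brennan, Abara, Halvorsen, Espinoza

By years on the livery (lower first): Quinn, Reyes and Brennan (each 20 years); then Abara (25 years); then Halvorsen (37 years); then Espinoza (40 years).
Among Quinn, Reyes and Brennan, by date of admission to current standing (earlier first): Quinn and Reyes (26 Apr 2003) before Brennan (3 Sep 2012).
Quinn and Reyes both have admission number 810, so the next rule applies.
Among Quinn and Reyes, alphabetically by surname: Quinn before Reyes.
Full order: Quinn, Reyes, Brennan, Abara, Halvorsen, Espinoza.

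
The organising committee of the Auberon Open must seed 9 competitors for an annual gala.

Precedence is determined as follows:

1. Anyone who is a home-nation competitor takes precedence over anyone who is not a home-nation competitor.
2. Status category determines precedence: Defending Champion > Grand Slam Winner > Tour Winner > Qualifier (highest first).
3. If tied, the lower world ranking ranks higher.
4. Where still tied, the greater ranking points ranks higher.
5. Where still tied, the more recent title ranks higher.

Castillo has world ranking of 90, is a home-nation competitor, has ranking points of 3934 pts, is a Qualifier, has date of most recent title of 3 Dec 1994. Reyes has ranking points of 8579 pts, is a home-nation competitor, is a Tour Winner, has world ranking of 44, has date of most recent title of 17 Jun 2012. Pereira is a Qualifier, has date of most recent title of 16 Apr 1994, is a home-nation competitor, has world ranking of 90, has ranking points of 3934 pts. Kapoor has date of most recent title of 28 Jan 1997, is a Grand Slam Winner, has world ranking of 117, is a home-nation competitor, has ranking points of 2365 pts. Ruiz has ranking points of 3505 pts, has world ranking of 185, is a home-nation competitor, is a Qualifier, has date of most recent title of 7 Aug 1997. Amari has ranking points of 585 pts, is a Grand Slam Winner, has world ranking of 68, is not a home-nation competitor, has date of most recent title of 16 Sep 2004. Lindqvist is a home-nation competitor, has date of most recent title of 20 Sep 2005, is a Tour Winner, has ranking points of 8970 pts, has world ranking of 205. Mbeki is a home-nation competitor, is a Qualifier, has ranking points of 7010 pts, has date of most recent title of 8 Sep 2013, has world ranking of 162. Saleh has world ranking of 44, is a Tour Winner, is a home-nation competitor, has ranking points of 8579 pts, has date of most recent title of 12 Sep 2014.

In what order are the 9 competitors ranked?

Kapoor, Saleh, Reyes, Lindqvist, Castillo, Pereira, Mbeki, Ruiz, Amari

By the first rule: Kapoor, Saleh, Reyes, Lindqvist, Castillo, Pereira, Mbeki and Ruiz (each a home-nation competitor); then Amari (not a home-nation competitor).
Among Kapoor, Saleh, Reyes, Lindqvist, Castillo, Pereira, Mbeki and Ruiz, by status category: Kapoor (Grand Slam Winner) before Saleh, Reyes and Lindqvist (Tour Winner) before Castillo, Pereira, Mbeki and Ruiz (Qualifier).
Among Saleh, Reyes and Lindqvist, by world ranking (lower first): Saleh and Reyes (44) before Lindqvist (205).
Saleh and Reyes both have ranking points 8579 pts, so the next rule applies.
Among Saleh and Reyes, by date of most recent title (later first): Saleh (12 Sep 2014) before Reyes (17 Jun 2012).
Among Castillo, Pereira, Mbeki and Ruiz, by world ranking (lower first): Castillo and Pereira (90) before Mbeki (162) before Ruiz (185).
Castillo and Pereira both have ranking points 3934 pts, so the next rule applies.
Among Castillo and Pereira, by date of most recent title (later first): Castillo (3 Dec 1994) before Pereira (16 Apr 1994).
Full order: Kapoor, Saleh, Reyes, Lindqvist, Castillo, Pereira, Mbeki, Ruiz, Amari.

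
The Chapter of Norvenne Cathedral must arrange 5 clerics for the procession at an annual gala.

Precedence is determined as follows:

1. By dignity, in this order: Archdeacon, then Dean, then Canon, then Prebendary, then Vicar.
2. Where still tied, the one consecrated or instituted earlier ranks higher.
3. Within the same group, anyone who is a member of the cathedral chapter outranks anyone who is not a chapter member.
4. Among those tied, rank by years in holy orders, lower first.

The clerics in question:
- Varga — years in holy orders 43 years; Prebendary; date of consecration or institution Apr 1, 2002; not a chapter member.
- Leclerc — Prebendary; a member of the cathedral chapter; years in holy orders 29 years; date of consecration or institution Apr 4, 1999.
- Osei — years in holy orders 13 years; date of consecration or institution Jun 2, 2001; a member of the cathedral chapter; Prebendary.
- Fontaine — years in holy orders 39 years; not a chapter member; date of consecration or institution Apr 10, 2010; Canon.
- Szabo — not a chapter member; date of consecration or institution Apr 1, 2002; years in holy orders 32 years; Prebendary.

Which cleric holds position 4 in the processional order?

Szabo

By dignity: Fontaine (Canon); then Leclerc, Osei, Szabo and Varga (Prebendary).
Among Leclerc, Osei, Szabo and Varga, by date of consecration or institution (earlier first): Leclerc (Apr 4, 1999) before Osei (Jun 2, 2001) before Szabo and Varga (Apr 1, 2002).
Szabo and Varga are each not a chapter member, so the next rule applies.
Among Szabo and Varga, by years in holy orders (lower first): Szabo (32 years) before Varga (43 years).
Order: Fontaine, Leclerc, Osei, Szabo, Varga.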